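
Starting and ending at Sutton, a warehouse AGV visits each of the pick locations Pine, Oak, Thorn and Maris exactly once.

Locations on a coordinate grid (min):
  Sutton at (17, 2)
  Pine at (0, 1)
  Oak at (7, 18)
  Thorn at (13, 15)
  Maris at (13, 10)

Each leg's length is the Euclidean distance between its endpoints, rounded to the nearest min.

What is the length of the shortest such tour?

Shortest round trip = 56 min.

Sutton - Pine - Oak - Thorn - Maris - Sutton: 17+18+7+5+9 = 56
Sutton - Pine - Oak - Maris - Thorn - Sutton: 17+18+10+5+14 = 64
Sutton - Pine - Thorn - Oak - Maris - Sutton: 17+19+7+10+9 = 62
Sutton - Pine - Thorn - Maris - Oak - Sutton: 17+19+5+10+19 = 70
Sutton - Pine - Maris - Oak - Thorn - Sutton: 17+16+10+7+14 = 64
Sutton - Pine - Maris - Thorn - Oak - Sutton: 17+16+5+7+19 = 64
Sutton - Oak - Pine - Thorn - Maris - Sutton: 19+18+19+5+9 = 70
Sutton - Oak - Pine - Maris - Thorn - Sutton: 19+18+16+5+14 = 72
Sutton - Oak - Thorn - Pine - Maris - Sutton: 19+7+19+16+9 = 70
Sutton - Oak - Maris - Pine - Thorn - Sutton: 19+10+16+19+14 = 78
Sutton - Thorn - Pine - Oak - Maris - Sutton: 14+19+18+10+9 = 70
Sutton - Thorn - Oak - Pine - Maris - Sutton: 14+7+18+16+9 = 64
The minimum is 56.
One optimal route: Sutton → Pine → Oak → Thorn → Maris → Sutton (or its reverse).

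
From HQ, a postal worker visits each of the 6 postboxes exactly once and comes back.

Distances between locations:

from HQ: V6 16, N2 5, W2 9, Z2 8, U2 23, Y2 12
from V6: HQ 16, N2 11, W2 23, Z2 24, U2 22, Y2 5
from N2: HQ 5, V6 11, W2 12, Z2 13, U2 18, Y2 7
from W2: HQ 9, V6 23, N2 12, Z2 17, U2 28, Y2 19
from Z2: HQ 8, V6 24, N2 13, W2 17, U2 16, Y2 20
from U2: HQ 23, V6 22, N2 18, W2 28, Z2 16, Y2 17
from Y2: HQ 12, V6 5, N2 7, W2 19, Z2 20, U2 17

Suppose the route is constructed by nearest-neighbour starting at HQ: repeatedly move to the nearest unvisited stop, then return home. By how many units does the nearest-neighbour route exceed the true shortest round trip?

HQ: N2=5, Z2=8, W2=9, Y2=12, V6=16, U2=23 ⇒ N2
N2: Y2=7, V6=11, W2=12, Z2=13, U2=18 ⇒ Y2
Y2: V6=5, U2=17, W2=19, Z2=20 ⇒ V6
V6: U2=22, W2=23, Z2=24 ⇒ U2
U2: Z2=16, W2=28 ⇒ Z2
Z2: W2=17 ⇒ W2
NN route HQ → N2 → Y2 → V6 → U2 → Z2 → W2 → HQ costs 81.
Optimal: HQ → W2 → N2 → V6 → Y2 → U2 → Z2 → HQ costs 78 (by enumerating all 360 distinct tours).
Excess = 81 − 78 = 3.

The nearest-neighbour route is 3 longer than optimal.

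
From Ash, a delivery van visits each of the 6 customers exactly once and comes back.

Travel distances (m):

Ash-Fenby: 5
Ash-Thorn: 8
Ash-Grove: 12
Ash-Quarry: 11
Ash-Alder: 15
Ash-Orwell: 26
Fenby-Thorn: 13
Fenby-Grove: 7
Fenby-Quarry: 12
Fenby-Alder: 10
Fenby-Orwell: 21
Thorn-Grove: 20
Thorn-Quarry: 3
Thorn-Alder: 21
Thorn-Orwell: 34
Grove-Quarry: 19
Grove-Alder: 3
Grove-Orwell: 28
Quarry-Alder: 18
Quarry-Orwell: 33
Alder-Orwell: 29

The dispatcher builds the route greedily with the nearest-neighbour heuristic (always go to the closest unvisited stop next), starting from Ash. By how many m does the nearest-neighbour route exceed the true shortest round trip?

The nearest-neighbour route is 10 m longer than optimal.

Ash: Fenby=5, Thorn=8, Quarry=11, Grove=12, Alder=15, Orwell=26 ⇒ Fenby
Fenby: Grove=7, Alder=10, Quarry=12, Thorn=13, Orwell=21 ⇒ Grove
Grove: Alder=3, Quarry=19, Thorn=20, Orwell=28 ⇒ Alder
Alder: Quarry=18, Thorn=21, Orwell=29 ⇒ Quarry
Quarry: Thorn=3, Orwell=33 ⇒ Thorn
Thorn: Orwell=34 ⇒ Orwell
NN route Ash → Fenby → Grove → Alder → Quarry → Thorn → Orwell → Ash costs 96.
Optimal: Ash → Fenby → Orwell → Grove → Alder → Quarry → Thorn → Ash costs 86 (by enumerating all 360 distinct tours).
Excess = 96 − 86 = 10.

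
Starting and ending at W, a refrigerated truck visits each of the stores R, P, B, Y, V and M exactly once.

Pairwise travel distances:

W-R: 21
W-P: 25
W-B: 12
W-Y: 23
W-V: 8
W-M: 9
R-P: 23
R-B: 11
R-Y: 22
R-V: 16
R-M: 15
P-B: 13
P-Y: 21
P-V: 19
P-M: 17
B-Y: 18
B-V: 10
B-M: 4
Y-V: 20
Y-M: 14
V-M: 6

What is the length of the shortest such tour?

92 — the shortest possible round trip.

With 6 stops there are 6!/2 = 360 distinct round trips (a route and its reverse cost the same).
W - R - P - B - Y - V - M - W: 21+23+13+18+20+6+9 = 110
W - R - P - B - Y - M - V - W: 21+23+13+18+14+6+8 = 103
W - R - P - B - V - Y - M - W: 21+23+13+10+20+14+9 = 110
W - R - P - B - V - M - Y - W: 21+23+13+10+6+14+23 = 110
W - R - P - B - M - Y - V - W: 21+23+13+4+14+20+8 = 103
W - R - P - B - M - V - Y - W: 21+23+13+4+6+20+23 = 110
W - R - P - Y - B - V - M - W: 21+23+21+18+10+6+9 = 108
W - R - P - Y - B - M - V - W: 21+23+21+18+4+6+8 = 101
… (352 more)
W - V - R - B - P - Y - M - W: 8+16+11+13+21+14+9 = 92  ← best
The minimum is 92.
One optimal route: W → V → R → B → P → Y → M → W (or its reverse).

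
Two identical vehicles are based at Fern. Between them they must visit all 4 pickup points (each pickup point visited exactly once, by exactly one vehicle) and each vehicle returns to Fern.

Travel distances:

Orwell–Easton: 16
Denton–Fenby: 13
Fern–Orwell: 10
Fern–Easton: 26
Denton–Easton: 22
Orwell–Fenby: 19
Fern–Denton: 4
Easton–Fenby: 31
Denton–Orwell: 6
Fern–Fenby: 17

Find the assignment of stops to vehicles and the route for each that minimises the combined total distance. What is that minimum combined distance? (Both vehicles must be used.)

82 — the smallest possible combined total.

Try each way of splitting the stops between the two vehicles (each non-empty) and, for each split, find the best tour for each vehicle:
  {Denton} + {Orwell, Easton, Fenby}: 8 + 74 = 82
  {Orwell} + {Denton, Easton, Fenby}: 20 + 74 = 94
  {Denton, Orwell} + {Easton, Fenby}: 20 + 74 = 94
  {Easton} + {Denton, Orwell, Fenby}: 52 + 46 = 98
  {Denton, Easton} + {Orwell, Fenby}: 52 + 46 = 98
  {Orwell, Easton} + {Denton, Fenby}: 52 + 34 = 86
  … (7 splits in total)
Best: vehicle 1 Fern → Denton → Fern = 8; vehicle 2 Fern → Orwell → Easton → Fenby → Fern = 74; combined 82.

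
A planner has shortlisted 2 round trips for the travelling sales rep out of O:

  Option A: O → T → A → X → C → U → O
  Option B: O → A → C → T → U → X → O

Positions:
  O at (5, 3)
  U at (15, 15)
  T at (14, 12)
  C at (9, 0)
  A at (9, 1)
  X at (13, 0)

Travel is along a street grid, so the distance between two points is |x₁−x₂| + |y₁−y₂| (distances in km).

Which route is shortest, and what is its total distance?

56 km — Option B is the shortest.

Option A: 18 + 16 + 5 + 4 + 21 + 22 = 86
Option B: 6 + 1 + 17 + 4 + 17 + 11 = 56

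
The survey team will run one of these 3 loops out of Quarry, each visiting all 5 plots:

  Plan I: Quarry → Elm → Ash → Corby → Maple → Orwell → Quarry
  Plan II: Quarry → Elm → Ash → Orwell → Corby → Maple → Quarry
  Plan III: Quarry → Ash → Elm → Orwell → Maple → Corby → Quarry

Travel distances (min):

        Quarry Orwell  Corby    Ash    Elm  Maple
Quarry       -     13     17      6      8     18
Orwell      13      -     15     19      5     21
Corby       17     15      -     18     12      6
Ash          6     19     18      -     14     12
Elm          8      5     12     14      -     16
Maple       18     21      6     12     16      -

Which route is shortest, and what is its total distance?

Plan I: 8 + 14 + 18 + 6 + 21 + 13 = 80
Plan II: 8 + 14 + 19 + 15 + 6 + 18 = 80
Plan III: 6 + 14 + 5 + 21 + 6 + 17 = 69

Shortest is Plan III, total 69 min.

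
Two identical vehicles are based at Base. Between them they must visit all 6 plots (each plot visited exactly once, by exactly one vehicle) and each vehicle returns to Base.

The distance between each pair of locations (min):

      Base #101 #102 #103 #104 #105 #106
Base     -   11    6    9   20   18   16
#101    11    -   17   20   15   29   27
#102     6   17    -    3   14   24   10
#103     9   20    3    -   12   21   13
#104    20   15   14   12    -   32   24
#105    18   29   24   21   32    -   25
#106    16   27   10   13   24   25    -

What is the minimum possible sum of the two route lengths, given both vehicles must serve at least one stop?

103 min — the smallest possible combined total.

There are 2^5 − 1 = 31 ways to divide the 6 stops into two non-empty groups. For each, the best each vehicle can do is its own shortest tour through its group:
  {#101} + {#102, #103, #104, #105, #106}: 22 + 88 = 110
  {#102} + {#101, #103, #104, #105, #106}: 12 + 94 = 106
  {#101, #102} + {#103, #104, #105, #106}: 34 + 88 = 122
  {#103} + {#101, #102, #104, #105, #106}: 18 + 93 = 111
  {#101, #103} + {#102, #104, #105, #106}: 40 + 87 = 127
  {#102, #103} + {#101, #104, #105, #106}: 18 + 93 = 111
  … (31 splits in total)
  {#105} + {#101, #102, #103, #104, #106}: 36 + 67 = 103  ← best
Best: vehicle 1 Base → #105 → Base = 36; vehicle 2 Base → #101 → #104 → #103 → #102 → #106 → Base = 67; combined 103.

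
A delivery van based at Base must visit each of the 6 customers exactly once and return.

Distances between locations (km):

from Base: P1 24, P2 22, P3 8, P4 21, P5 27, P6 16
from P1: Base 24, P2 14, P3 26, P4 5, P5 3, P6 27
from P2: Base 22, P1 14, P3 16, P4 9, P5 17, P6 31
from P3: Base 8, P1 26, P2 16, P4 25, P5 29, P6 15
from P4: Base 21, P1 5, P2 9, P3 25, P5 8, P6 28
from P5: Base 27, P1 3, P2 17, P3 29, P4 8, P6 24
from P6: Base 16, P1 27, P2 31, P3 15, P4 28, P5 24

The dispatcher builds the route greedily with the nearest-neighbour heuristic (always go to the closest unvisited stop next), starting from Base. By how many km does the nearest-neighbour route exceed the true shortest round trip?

The nearest-neighbour route is 5 km longer than optimal.

Base: P3=8, P6=16, P4=21, P2=22, P1=24, P5=27 ⇒ P3
P3: P6=15, P2=16, P4=25, P1=26, P5=29 ⇒ P6
P6: P5=24, P1=27, P4=28, P2=31 ⇒ P5
P5: P1=3, P4=8, P2=17 ⇒ P1
P1: P4=5, P2=14 ⇒ P4
P4: P2=9 ⇒ P2
NN route Base → P3 → P6 → P5 → P1 → P4 → P2 → Base costs 86.
Optimal: Base → P3 → P2 → P4 → P1 → P5 → P6 → Base costs 81 (by enumerating all 360 distinct tours).
Excess = 86 − 81 = 5.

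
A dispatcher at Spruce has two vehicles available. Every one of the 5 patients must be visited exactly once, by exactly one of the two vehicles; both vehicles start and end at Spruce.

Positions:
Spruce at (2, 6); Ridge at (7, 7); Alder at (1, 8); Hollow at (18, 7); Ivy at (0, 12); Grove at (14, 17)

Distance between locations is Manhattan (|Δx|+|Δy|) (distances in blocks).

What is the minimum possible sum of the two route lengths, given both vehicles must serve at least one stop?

Check every non-empty split of the stops between the two vehicles; for each half take its own optimal tour:
  {Ridge} + {Alder, Hollow, Ivy, Grove}: 12 + 58 = 70
  {Alder} + {Ridge, Hollow, Ivy, Grove}: 6 + 58 = 64
  {Ridge, Alder} + {Hollow, Ivy, Grove}: 16 + 58 = 74
  {Hollow} + {Ridge, Alder, Ivy, Grove}: 34 + 50 = 84
  {Ridge, Hollow} + {Alder, Ivy, Grove}: 34 + 50 = 84
  {Alder, Hollow} + {Ridge, Ivy, Grove}: 38 + 50 = 88
  … (15 splits in total)
Best: vehicle 1 Spruce → Alder → Spruce = 6; vehicle 2 Spruce → Ridge → Hollow → Grove → Ivy → Spruce = 58; combined 64.

64 blocks — the smallest possible combined total.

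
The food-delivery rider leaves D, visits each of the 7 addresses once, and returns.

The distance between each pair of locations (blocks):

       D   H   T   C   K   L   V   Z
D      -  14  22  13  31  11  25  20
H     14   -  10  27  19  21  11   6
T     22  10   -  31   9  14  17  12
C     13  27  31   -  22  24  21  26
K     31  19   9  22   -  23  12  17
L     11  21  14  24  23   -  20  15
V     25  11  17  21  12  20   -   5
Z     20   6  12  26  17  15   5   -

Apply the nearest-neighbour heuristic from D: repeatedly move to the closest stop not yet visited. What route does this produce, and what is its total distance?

From D: distances to unvisited — L=11, C=13, H=14, Z=20, T=22, V=25, K=31. Nearest is L (11).
From L: distances to unvisited — T=14, Z=15, V=20, H=21, K=23, C=24. Nearest is T (14).
From T: distances to unvisited — K=9, H=10, Z=12, V=17, C=31. Nearest is K (9).
From K: distances to unvisited — V=12, Z=17, H=19, C=22. Nearest is V (12).
From V: distances to unvisited — Z=5, H=11, C=21. Nearest is Z (5).
From Z: distances to unvisited — H=6, C=26. Nearest is H (6).
From H: distances to unvisited — C=27. Nearest is C (27).
Return C→D: 13.
Total = 11 + 14 + 9 + 12 + 5 + 6 + 27 + 13 = 97.

Total distance 97 blocks via the nearest-neighbour route D → L → T → K → V → Z → H → C → D.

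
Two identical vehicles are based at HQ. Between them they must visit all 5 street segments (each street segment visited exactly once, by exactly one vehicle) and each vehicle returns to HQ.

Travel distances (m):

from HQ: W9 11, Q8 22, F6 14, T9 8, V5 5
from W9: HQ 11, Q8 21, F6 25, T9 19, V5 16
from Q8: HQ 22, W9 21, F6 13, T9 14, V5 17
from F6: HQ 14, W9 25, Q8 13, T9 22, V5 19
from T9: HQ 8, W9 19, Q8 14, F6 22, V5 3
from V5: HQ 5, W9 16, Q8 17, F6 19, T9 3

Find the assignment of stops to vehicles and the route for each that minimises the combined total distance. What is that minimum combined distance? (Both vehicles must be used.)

Try each way of splitting the stops between the two vehicles (each non-empty) and, for each split, find the best tour for each vehicle:
  {W9} + {Q8, F6, T9, V5}: 22 + 49 = 71
  {Q8} + {W9, F6, T9, V5}: 44 + 66 = 110
  {W9, Q8} + {F6, T9, V5}: 54 + 44 = 98
  {F6} + {W9, Q8, T9, V5}: 28 + 54 = 82
  {W9, F6} + {Q8, T9, V5}: 50 + 44 = 94
  {Q8, F6} + {W9, T9, V5}: 49 + 38 = 87
  … (15 splits in total)
Best: vehicle 1 HQ → W9 → HQ = 22; vehicle 2 HQ → F6 → Q8 → T9 → V5 → HQ = 49; combined 71.

71 m — the smallest possible combined total.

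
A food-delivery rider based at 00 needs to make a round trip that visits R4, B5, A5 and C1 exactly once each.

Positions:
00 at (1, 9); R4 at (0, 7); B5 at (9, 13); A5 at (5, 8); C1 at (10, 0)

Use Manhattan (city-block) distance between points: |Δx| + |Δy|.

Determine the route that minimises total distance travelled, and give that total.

There are 12 distinct closed tours to check (reversals are equivalent).
00 - R4 - B5 - A5 - C1 - 00: 3+15+9+13+18 = 58
00 - R4 - B5 - C1 - A5 - 00: 3+15+14+13+5 = 50
00 - R4 - A5 - B5 - C1 - 00: 3+6+9+14+18 = 50
00 - R4 - A5 - C1 - B5 - 00: 3+6+13+14+12 = 48
00 - R4 - C1 - B5 - A5 - 00: 3+17+14+9+5 = 48
00 - R4 - C1 - A5 - B5 - 00: 3+17+13+9+12 = 54
00 - B5 - R4 - A5 - C1 - 00: 12+15+6+13+18 = 64
00 - B5 - R4 - C1 - A5 - 00: 12+15+17+13+5 = 62
00 - B5 - A5 - R4 - C1 - 00: 12+9+6+17+18 = 62
00 - B5 - C1 - R4 - A5 - 00: 12+14+17+6+5 = 54
00 - A5 - R4 - B5 - C1 - 00: 5+6+15+14+18 = 58
00 - A5 - B5 - R4 - C1 - 00: 5+9+15+17+18 = 64
The minimum is 48.
One optimal route: 00 → R4 → A5 → C1 → B5 → 00 (or its reverse).

Shortest round trip = 48.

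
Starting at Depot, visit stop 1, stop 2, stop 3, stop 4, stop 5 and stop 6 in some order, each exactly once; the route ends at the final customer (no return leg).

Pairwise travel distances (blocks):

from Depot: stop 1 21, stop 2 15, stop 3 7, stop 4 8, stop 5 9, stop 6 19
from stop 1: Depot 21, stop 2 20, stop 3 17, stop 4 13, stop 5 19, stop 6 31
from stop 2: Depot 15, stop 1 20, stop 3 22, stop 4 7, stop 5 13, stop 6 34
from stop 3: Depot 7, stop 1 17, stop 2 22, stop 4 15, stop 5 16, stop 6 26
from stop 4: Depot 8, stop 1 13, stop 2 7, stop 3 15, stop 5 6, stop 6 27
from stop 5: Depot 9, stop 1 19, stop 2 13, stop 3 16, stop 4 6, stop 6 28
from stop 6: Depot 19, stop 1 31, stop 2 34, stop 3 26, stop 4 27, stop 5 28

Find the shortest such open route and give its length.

Shortest open route: 85 blocks.

There are 6! = 720 possible orderings.
Depot → stop 1 → stop 2 → stop 3 → stop 4 → stop 5 → stop 6: 21+20+22+15+6+28 = 112
Depot → stop 1 → stop 2 → stop 3 → stop 4 → stop 6 → stop 5: 21+20+22+15+27+28 = 133
Depot → stop 1 → stop 2 → stop 3 → stop 5 → stop 4 → stop 6: 21+20+22+16+6+27 = 112
Depot → stop 1 → stop 2 → stop 3 → stop 5 → stop 6 → stop 4: 21+20+22+16+28+27 = 134
Depot → stop 1 → stop 2 → stop 3 → stop 6 → stop 4 → stop 5: 21+20+22+26+27+6 = 122
Depot → stop 1 → stop 2 → stop 3 → stop 6 → stop 5 → stop 4: 21+20+22+26+28+6 = 123
Depot → stop 1 → stop 2 → stop 4 → stop 3 → stop 5 → stop 6: 21+20+7+15+16+28 = 107
Depot → stop 1 → stop 2 → stop 4 → stop 3 → stop 6 → stop 5: 21+20+7+15+26+28 = 117
… (712 more)
Depot → stop 3 → stop 1 → stop 2 → stop 4 → stop 5 → stop 6: 7+17+20+7+6+28 = 85  ← best
The minimum is 85.
One shortest path: Depot → stop 3 → stop 1 → stop 2 → stop 4 → stop 5 → stop 6.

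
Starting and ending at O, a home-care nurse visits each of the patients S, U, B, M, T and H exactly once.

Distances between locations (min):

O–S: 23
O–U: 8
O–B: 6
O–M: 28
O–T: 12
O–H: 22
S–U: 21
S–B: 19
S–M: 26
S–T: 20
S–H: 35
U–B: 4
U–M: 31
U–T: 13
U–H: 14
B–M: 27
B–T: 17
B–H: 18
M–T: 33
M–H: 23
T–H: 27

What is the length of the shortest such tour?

Shortest round trip = 105 min.

There are 360 distinct closed tours to check (reversals are equivalent).
O → S → U → B → M → T → H → O: 23+21+4+27+33+27+22 = 157
O → S → U → B → M → H → T → O: 23+21+4+27+23+27+12 = 137
O → S → U → B → T → M → H → O: 23+21+4+17+33+23+22 = 143
O → S → U → B → T → H → M → O: 23+21+4+17+27+23+28 = 143
O → S → U → B → H → M → T → O: 23+21+4+18+23+33+12 = 134
O → S → U → B → H → T → M → O: 23+21+4+18+27+33+28 = 154
O → S → U → M → B → T → H → O: 23+21+31+27+17+27+22 = 168
O → S → U → M → B → H → T → O: 23+21+31+27+18+27+12 = 159
… (352 more)
O → B → U → H → M → S → T → O: 6+4+14+23+26+20+12 = 105  ← best
The minimum is 105.
One optimal route: O → B → U → H → M → S → T → O (or its reverse).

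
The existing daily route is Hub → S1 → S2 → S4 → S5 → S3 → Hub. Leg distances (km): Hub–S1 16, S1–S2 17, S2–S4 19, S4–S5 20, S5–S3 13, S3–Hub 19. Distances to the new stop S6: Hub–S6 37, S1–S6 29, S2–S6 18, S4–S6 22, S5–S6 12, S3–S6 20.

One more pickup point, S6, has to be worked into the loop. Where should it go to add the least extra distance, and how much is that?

Minimum extra distance: 14 km, inserting S6 between S4 and S5.

Insertion cost between consecutive stops i–j is d(i,S6) + d(S6,j) − d(i,j):
  between Hub and S1: 37 + 29 − 16 = 50
  between S1 and S2: 29 + 18 − 17 = 30
  between S2 and S4: 18 + 22 − 19 = 21
  between S4 and S5: 22 + 12 − 20 = 14
  between S5 and S3: 12 + 20 − 13 = 19
  between S3 and Hub: 20 + 37 − 19 = 38
Cheapest insertion is between S4 and S5, adding 14.
New total = 104 + 14 = 118.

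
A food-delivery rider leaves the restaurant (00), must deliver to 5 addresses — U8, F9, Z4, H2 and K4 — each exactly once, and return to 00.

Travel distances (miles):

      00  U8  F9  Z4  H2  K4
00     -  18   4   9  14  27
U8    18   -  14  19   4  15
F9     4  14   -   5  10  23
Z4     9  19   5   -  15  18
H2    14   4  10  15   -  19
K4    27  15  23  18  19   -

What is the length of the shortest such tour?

There are 60 distinct closed tours to check (reversals are equivalent).
00 → U8 → F9 → Z4 → H2 → K4 → 00: 18+14+5+15+19+27 = 98
00 → U8 → F9 → Z4 → K4 → H2 → 00: 18+14+5+18+19+14 = 88
00 → U8 → F9 → H2 → Z4 → K4 → 00: 18+14+10+15+18+27 = 102
00 → U8 → F9 → H2 → K4 → Z4 → 00: 18+14+10+19+18+9 = 88
00 → U8 → F9 → K4 → Z4 → H2 → 00: 18+14+23+18+15+14 = 102
00 → U8 → F9 → K4 → H2 → Z4 → 00: 18+14+23+19+15+9 = 98
00 → U8 → Z4 → F9 → H2 → K4 → 00: 18+19+5+10+19+27 = 98
00 → U8 → Z4 → F9 → K4 → H2 → 00: 18+19+5+23+19+14 = 98
00 → U8 → Z4 → H2 → F9 → K4 → 00: 18+19+15+10+23+27 = 112
00 → U8 → Z4 → H2 → K4 → F9 → 00: 18+19+15+19+23+4 = 98
00 → U8 → Z4 → K4 → F9 → H2 → 00: 18+19+18+23+10+14 = 102
00 → U8 → Z4 → K4 → H2 → F9 → 00: 18+19+18+19+10+4 = 88
00 → U8 → H2 → F9 → Z4 → K4 → 00: 18+4+10+5+18+27 = 82
00 → U8 → H2 → F9 → K4 → Z4 → 00: 18+4+10+23+18+9 = 82
… (46 more)
00 → F9 → Z4 → K4 → U8 → H2 → 00: 4+5+18+15+4+14 = 60  ← best
The minimum is 60.
One optimal route: 00 → F9 → Z4 → K4 → U8 → H2 → 00 (or its reverse).

Shortest round trip = 60 miles.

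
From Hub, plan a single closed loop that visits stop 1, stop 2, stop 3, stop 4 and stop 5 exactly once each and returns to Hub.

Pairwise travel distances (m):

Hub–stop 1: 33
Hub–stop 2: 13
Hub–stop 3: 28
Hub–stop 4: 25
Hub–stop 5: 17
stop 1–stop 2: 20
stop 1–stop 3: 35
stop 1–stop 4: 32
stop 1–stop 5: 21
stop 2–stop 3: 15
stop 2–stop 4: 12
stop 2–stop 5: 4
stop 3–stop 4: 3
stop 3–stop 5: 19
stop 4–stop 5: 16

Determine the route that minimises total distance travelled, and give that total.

There are 60 distinct closed tours to check (reversals are equivalent).
Hub→stop 1→stop 2→stop 3→stop 4→stop 5→Hub: 33+20+15+3+16+17 = 104
Hub→stop 1→stop 2→stop 3→stop 5→stop 4→Hub: 33+20+15+19+16+25 = 128
Hub→stop 1→stop 2→stop 4→stop 3→stop 5→Hub: 33+20+12+3+19+17 = 104
Hub→stop 1→stop 2→stop 4→stop 5→stop 3→Hub: 33+20+12+16+19+28 = 128
Hub→stop 1→stop 2→stop 5→stop 3→stop 4→Hub: 33+20+4+19+3+25 = 104
Hub→stop 1→stop 2→stop 5→stop 4→stop 3→Hub: 33+20+4+16+3+28 = 104
Hub→stop 1→stop 3→stop 2→stop 4→stop 5→Hub: 33+35+15+12+16+17 = 128
Hub→stop 1→stop 3→stop 2→stop 5→stop 4→Hub: 33+35+15+4+16+25 = 128
Hub→stop 1→stop 3→stop 4→stop 2→stop 5→Hub: 33+35+3+12+4+17 = 104
Hub→stop 1→stop 3→stop 4→stop 5→stop 2→Hub: 33+35+3+16+4+13 = 104
Hub→stop 1→stop 3→stop 5→stop 2→stop 4→Hub: 33+35+19+4+12+25 = 128
Hub→stop 1→stop 3→stop 5→stop 4→stop 2→Hub: 33+35+19+16+12+13 = 128
Hub→stop 1→stop 4→stop 2→stop 3→stop 5→Hub: 33+32+12+15+19+17 = 128
Hub→stop 1→stop 4→stop 2→stop 5→stop 3→Hub: 33+32+12+4+19+28 = 128
… (46 more)
Hub→stop 1→stop 5→stop 2→stop 3→stop 4→Hub: 33+21+4+15+3+25 = 101  ← best
The minimum is 101.
One optimal route: Hub → stop 1 → stop 5 → stop 2 → stop 3 → stop 4 → Hub (or its reverse).

101 m — the shortest possible round trip.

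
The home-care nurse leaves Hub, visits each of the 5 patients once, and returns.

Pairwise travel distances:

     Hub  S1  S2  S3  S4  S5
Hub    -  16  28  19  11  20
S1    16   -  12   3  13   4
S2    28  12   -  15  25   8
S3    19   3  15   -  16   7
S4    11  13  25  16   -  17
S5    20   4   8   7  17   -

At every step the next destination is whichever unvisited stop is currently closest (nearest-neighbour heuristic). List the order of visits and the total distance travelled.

From Hub: distances to unvisited — S4=11, S1=16, S3=19, S5=20, S2=28. Nearest is S4 (11).
From S4: distances to unvisited — S1=13, S3=16, S5=17, S2=25. Nearest is S1 (13).
From S1: distances to unvisited — S3=3, S5=4, S2=12. Nearest is S3 (3).
From S3: distances to unvisited — S5=7, S2=15. Nearest is S5 (7).
From S5: distances to unvisited — S2=8. Nearest is S2 (8).
Return S2→Hub: 28.
Total = 11 + 13 + 3 + 7 + 8 + 28 = 70.

Total distance 70 via the nearest-neighbour route Hub → S4 → S1 → S3 → S5 → S2 → Hub.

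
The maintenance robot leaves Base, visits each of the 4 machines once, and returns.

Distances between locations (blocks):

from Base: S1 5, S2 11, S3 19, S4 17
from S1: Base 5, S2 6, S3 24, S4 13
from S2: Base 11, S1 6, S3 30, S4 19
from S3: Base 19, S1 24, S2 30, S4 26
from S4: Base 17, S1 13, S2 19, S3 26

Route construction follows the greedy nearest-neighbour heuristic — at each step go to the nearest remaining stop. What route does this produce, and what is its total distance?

Total distance 75 blocks via the nearest-neighbour route Base → S1 → S2 → S4 → S3 → Base.

Base → [S1:5 / S2:11 / S4:17 / S3:19] → S1 (5)
S1 → [S2:6 / S4:13 / S3:24] → S2 (6)
S2 → [S4:19 / S3:30] → S4 (19)
S4 → [S3:26] → S3 (26)
Return S3→Base: 19.
Total = 5 + 6 + 19 + 26 + 19 = 75.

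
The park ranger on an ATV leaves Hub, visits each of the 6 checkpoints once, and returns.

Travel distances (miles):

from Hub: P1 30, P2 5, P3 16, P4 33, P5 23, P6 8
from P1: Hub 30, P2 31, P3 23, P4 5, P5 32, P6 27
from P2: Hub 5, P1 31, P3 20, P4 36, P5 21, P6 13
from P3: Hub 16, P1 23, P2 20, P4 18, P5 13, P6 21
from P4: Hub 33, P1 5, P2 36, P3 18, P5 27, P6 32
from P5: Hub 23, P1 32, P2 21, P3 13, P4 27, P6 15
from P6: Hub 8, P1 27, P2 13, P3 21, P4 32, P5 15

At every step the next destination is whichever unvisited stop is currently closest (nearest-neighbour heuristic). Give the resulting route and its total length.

From Hub: distances to unvisited — P2=5, P6=8, P3=16, P5=23, P1=30, P4=33. Nearest is P2 (5).
From P2: distances to unvisited — P6=13, P3=20, P5=21, P1=31, P4=36. Nearest is P6 (13).
From P6: distances to unvisited — P5=15, P3=21, P1=27, P4=32. Nearest is P5 (15).
From P5: distances to unvisited — P3=13, P4=27, P1=32. Nearest is P3 (13).
From P3: distances to unvisited — P4=18, P1=23. Nearest is P4 (18).
From P4: distances to unvisited — P1=5. Nearest is P1 (5).
Return P1→Hub: 30.
Total = 5 + 13 + 15 + 13 + 18 + 5 + 30 = 99.

Total distance 99 miles via the nearest-neighbour route Hub → P2 → P6 → P5 → P3 → P4 → P1 → Hub.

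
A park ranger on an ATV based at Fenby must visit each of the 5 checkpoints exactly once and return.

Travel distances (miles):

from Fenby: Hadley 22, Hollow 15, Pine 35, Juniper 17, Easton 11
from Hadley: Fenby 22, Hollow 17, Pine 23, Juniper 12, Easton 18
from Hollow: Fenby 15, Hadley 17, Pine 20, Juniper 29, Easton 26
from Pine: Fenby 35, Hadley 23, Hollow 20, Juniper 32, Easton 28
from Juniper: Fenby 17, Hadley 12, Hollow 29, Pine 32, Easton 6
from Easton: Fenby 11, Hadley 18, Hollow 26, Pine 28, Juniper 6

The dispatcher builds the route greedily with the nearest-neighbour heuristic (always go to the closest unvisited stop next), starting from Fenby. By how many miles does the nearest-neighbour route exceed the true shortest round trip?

Fenby: Easton=11, Hollow=15, Juniper=17, Hadley=22, Pine=35 ⇒ Easton
Easton: Juniper=6, Hadley=18, Hollow=26, Pine=28 ⇒ Juniper
Juniper: Hadley=12, Hollow=29, Pine=32 ⇒ Hadley
Hadley: Hollow=17, Pine=23 ⇒ Hollow
Hollow: Pine=20 ⇒ Pine
NN route Fenby → Easton → Juniper → Hadley → Hollow → Pine → Fenby costs 101.
Optimal: Fenby → Hollow → Pine → Hadley → Juniper → Easton → Fenby costs 87 (by enumerating all 60 distinct tours).
Excess = 101 − 87 = 14.

14 miles longer than the optimal tour.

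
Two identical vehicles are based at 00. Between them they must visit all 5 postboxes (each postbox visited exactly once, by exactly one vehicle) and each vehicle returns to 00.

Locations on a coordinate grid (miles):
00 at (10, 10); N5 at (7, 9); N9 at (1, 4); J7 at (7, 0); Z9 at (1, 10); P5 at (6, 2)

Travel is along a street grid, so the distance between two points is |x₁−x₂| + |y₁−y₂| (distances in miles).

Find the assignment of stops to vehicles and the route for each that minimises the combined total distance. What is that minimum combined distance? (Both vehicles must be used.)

There are 2^4 − 1 = 15 ways to divide the 5 stops into two non-empty groups. For each, the best each vehicle can do is its own shortest tour through its group:
  {N5} + {N9, J7, Z9, P5}: 8 + 38 = 46
  {N9} + {N5, J7, Z9, P5}: 30 + 38 = 68
  {N5, N9} + {J7, Z9, P5}: 30 + 38 = 68
  {J7} + {N5, N9, Z9, P5}: 26 + 34 = 60
  {N5, J7} + {N9, Z9, P5}: 26 + 34 = 60
  {N9, J7} + {N5, Z9, P5}: 38 + 34 = 72
  … (15 splits in total)
Best: vehicle 1 00 → N5 → 00 = 8; vehicle 2 00 → J7 → P5 → N9 → Z9 → 00 = 38; combined 46.

46 miles — the smallest possible combined total.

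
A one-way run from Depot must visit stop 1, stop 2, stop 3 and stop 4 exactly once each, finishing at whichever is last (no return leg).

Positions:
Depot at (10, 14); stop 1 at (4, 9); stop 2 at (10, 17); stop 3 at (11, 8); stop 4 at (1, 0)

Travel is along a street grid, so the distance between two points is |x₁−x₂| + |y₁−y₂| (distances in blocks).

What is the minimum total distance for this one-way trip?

There are 4! = 24 possible orderings.
Depot - stop 1 - stop 2 - stop 3 - stop 4: 11+14+10+18 = 53
Depot - stop 1 - stop 2 - stop 4 - stop 3: 11+14+26+18 = 69
Depot - stop 1 - stop 3 - stop 2 - stop 4: 11+8+10+26 = 55
Depot - stop 1 - stop 3 - stop 4 - stop 2: 11+8+18+26 = 63
Depot - stop 1 - stop 4 - stop 2 - stop 3: 11+12+26+10 = 59
Depot - stop 1 - stop 4 - stop 3 - stop 2: 11+12+18+10 = 51
Depot - stop 2 - stop 1 - stop 3 - stop 4: 3+14+8+18 = 43
Depot - stop 2 - stop 1 - stop 4 - stop 3: 3+14+12+18 = 47
Depot - stop 2 - stop 3 - stop 1 - stop 4: 3+10+8+12 = 33
Depot - stop 2 - stop 3 - stop 4 - stop 1: 3+10+18+12 = 43
Depot - stop 2 - stop 4 - stop 1 - stop 3: 3+26+12+8 = 49
Depot - stop 2 - stop 4 - stop 3 - stop 1: 3+26+18+8 = 55
Depot - stop 3 - stop 1 - stop 2 - stop 4: 7+8+14+26 = 55
Depot - stop 3 - stop 1 - stop 4 - stop 2: 7+8+12+26 = 53
… (10 more)
The minimum is 33.
One shortest path: Depot → stop 2 → stop 3 → stop 1 → stop 4.

33 blocks — the minimum one-way total.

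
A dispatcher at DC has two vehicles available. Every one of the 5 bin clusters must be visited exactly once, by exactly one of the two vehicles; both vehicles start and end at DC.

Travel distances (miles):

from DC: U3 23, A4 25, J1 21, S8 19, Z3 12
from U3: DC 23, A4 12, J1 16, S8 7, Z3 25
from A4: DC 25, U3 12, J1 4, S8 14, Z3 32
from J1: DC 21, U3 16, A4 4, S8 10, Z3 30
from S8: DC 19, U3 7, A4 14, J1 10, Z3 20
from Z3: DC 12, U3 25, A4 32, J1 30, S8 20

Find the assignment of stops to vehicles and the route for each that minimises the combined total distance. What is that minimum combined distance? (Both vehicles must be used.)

Minimum combined distance: 87 miles.

Check every non-empty split of the stops between the two vehicles; for each half take its own optimal tour:
  {U3} + {A4, J1, S8, Z3}: 46 + 71 = 117
  {A4} + {U3, J1, S8, Z3}: 50 + 75 = 125
  {U3, A4} + {J1, S8, Z3}: 60 + 63 = 123
  {J1} + {U3, A4, S8, Z3}: 42 + 76 = 118
  {U3, J1} + {A4, S8, Z3}: 60 + 71 = 131
  {A4, J1} + {U3, S8, Z3}: 50 + 62 = 112
  … (15 splits in total)
  {U3, A4, J1, S8} + {Z3}: 63 + 24 = 87  ← best
Best: vehicle 1 DC → J1 → A4 → U3 → S8 → DC = 63; vehicle 2 DC → Z3 → DC = 24; combined 87.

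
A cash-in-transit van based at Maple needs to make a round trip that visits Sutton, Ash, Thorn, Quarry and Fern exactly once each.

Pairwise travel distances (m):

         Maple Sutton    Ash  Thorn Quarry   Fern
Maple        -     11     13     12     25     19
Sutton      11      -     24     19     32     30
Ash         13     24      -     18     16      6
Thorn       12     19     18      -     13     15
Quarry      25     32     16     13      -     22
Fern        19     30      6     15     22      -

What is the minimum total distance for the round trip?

Maple→Sutton→Ash→Thorn→Quarry→Fern→Maple: 11+24+18+13+22+19 = 107
Maple→Sutton→Ash→Thorn→Fern→Quarry→Maple: 11+24+18+15+22+25 = 115
Maple→Sutton→Ash→Quarry→Thorn→Fern→Maple: 11+24+16+13+15+19 = 98
Maple→Sutton→Ash→Quarry→Fern→Thorn→Maple: 11+24+16+22+15+12 = 100
Maple→Sutton→Ash→Fern→Thorn→Quarry→Maple: 11+24+6+15+13+25 = 94
Maple→Sutton→Ash→Fern→Quarry→Thorn→Maple: 11+24+6+22+13+12 = 88
Maple→Sutton→Thorn→Ash→Quarry→Fern→Maple: 11+19+18+16+22+19 = 105
Maple→Sutton→Thorn→Ash→Fern→Quarry→Maple: 11+19+18+6+22+25 = 101
Maple→Sutton→Thorn→Quarry→Ash→Fern→Maple: 11+19+13+16+6+19 = 84
Maple→Sutton→Thorn→Quarry→Fern→Ash→Maple: 11+19+13+22+6+13 = 84
Maple→Sutton→Thorn→Fern→Ash→Quarry→Maple: 11+19+15+6+16+25 = 92
Maple→Sutton→Thorn→Fern→Quarry→Ash→Maple: 11+19+15+22+16+13 = 96
Maple→Sutton→Quarry→Ash→Thorn→Fern→Maple: 11+32+16+18+15+19 = 111
Maple→Sutton→Quarry→Ash→Fern→Thorn→Maple: 11+32+16+6+15+12 = 92
… (46 more)
The minimum is 84.
One optimal route: Maple → Sutton → Thorn → Quarry → Ash → Fern → Maple (or its reverse).

84 m — the shortest possible round trip.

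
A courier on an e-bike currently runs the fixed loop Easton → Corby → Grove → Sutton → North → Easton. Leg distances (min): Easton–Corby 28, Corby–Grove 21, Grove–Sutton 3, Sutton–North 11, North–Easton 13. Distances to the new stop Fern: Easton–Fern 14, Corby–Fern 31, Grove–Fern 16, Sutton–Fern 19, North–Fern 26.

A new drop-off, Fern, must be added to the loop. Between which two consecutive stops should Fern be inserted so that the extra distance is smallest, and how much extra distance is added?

Insertion cost between consecutive stops i–j is d(i,Fern) + d(Fern,j) − d(i,j):
  between Easton and Corby: 14 + 31 − 28 = 17
  between Corby and Grove: 31 + 16 − 21 = 26
  between Grove and Sutton: 16 + 19 − 3 = 32
  between Sutton and North: 19 + 26 − 11 = 34
  between North and Easton: 26 + 14 − 13 = 27
Cheapest insertion is between Easton and Corby, adding 17.
New total = 76 + 17 = 93.

Minimum extra distance: 17 min, inserting Fern between Easton and Corby.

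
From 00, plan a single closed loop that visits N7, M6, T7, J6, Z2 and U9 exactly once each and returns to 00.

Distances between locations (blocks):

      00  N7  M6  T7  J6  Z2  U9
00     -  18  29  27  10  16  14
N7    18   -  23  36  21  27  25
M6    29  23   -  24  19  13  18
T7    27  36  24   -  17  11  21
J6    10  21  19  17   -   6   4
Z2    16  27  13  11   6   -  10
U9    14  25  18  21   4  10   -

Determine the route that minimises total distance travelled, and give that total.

100 blocks — the shortest possible round trip.

00 → N7 → M6 → T7 → J6 → Z2 → U9 → 00: 18+23+24+17+6+10+14 = 112
00 → N7 → M6 → T7 → J6 → U9 → Z2 → 00: 18+23+24+17+4+10+16 = 112
00 → N7 → M6 → T7 → Z2 → J6 → U9 → 00: 18+23+24+11+6+4+14 = 100
00 → N7 → M6 → T7 → Z2 → U9 → J6 → 00: 18+23+24+11+10+4+10 = 100
00 → N7 → M6 → T7 → U9 → J6 → Z2 → 00: 18+23+24+21+4+6+16 = 112
00 → N7 → M6 → T7 → U9 → Z2 → J6 → 00: 18+23+24+21+10+6+10 = 112
00 → N7 → M6 → J6 → T7 → Z2 → U9 → 00: 18+23+19+17+11+10+14 = 112
00 → N7 → M6 → J6 → T7 → U9 → Z2 → 00: 18+23+19+17+21+10+16 = 124
… (352 more)
The minimum is 100.
One optimal route: 00 → N7 → M6 → T7 → Z2 → J6 → U9 → 00 (or its reverse).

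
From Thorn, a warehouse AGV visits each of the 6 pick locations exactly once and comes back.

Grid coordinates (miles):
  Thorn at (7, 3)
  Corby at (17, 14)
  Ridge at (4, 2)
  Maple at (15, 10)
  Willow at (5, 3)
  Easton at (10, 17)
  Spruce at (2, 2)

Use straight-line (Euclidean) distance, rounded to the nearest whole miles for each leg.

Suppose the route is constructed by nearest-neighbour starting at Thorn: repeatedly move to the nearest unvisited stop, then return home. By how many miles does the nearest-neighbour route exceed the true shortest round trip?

1 miles longer than the optimal tour.

Thorn: Willow=2, Ridge=3, Spruce=5, Maple=11, Easton=14, Corby=15 ⇒ Willow
Willow: Ridge=1, Spruce=3, Maple=12, Easton=15, Corby=16 ⇒ Ridge
Ridge: Spruce=2, Maple=14, Easton=16, Corby=18 ⇒ Spruce
Spruce: Maple=15, Easton=17, Corby=19 ⇒ Maple
Maple: Corby=4, Easton=9 ⇒ Corby
Corby: Easton=8 ⇒ Easton
NN route Thorn → Willow → Ridge → Spruce → Maple → Corby → Easton → Thorn costs 46.
Optimal: Thorn → Maple → Corby → Easton → Spruce → Ridge → Willow → Thorn costs 45 (by enumerating all 360 distinct tours).
Excess = 46 − 45 = 1.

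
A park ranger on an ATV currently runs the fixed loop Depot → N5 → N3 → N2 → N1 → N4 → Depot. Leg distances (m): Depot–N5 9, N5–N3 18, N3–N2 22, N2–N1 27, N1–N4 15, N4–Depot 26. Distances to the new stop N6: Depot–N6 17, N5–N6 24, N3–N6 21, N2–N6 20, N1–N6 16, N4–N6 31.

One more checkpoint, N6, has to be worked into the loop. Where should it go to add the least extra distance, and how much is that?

Insertion cost between consecutive stops i–j is d(i,N6) + d(N6,j) − d(i,j):
  between Depot and N5: 17 + 24 − 9 = 32
  between N5 and N3: 24 + 21 − 18 = 27
  between N3 and N2: 21 + 20 − 22 = 19
  between N2 and N1: 20 + 16 − 27 = 9
  between N1 and N4: 16 + 31 − 15 = 32
  between N4 and Depot: 31 + 17 − 26 = 22
Cheapest insertion is between N2 and N1, adding 9.
New total = 117 + 9 = 126.

Adding 9 m by placing N6 on the N2–N1 leg.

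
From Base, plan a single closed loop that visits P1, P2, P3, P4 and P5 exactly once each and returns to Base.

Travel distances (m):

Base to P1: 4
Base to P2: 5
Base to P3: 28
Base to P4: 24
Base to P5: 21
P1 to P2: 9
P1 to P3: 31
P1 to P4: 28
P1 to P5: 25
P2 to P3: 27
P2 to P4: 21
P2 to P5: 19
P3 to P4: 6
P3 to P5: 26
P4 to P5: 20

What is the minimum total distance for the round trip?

85 m — the shortest possible round trip.

With 5 stops there are 5!/2 = 60 distinct round trips (a route and its reverse cost the same).
Base → P1 → P2 → P3 → P4 → P5 → Base: 4+9+27+6+20+21 = 87
Base → P1 → P2 → P3 → P5 → P4 → Base: 4+9+27+26+20+24 = 110
Base → P1 → P2 → P4 → P3 → P5 → Base: 4+9+21+6+26+21 = 87
Base → P1 → P2 → P4 → P5 → P3 → Base: 4+9+21+20+26+28 = 108
Base → P1 → P2 → P5 → P3 → P4 → Base: 4+9+19+26+6+24 = 88
Base → P1 → P2 → P5 → P4 → P3 → Base: 4+9+19+20+6+28 = 86
Base → P1 → P3 → P2 → P4 → P5 → Base: 4+31+27+21+20+21 = 124
Base → P1 → P3 → P2 → P5 → P4 → Base: 4+31+27+19+20+24 = 125
Base → P1 → P3 → P4 → P2 → P5 → Base: 4+31+6+21+19+21 = 102
Base → P1 → P3 → P4 → P5 → P2 → Base: 4+31+6+20+19+5 = 85
Base → P1 → P3 → P5 → P2 → P4 → Base: 4+31+26+19+21+24 = 125
Base → P1 → P3 → P5 → P4 → P2 → Base: 4+31+26+20+21+5 = 107
Base → P1 → P4 → P2 → P3 → P5 → Base: 4+28+21+27+26+21 = 127
Base → P1 → P4 → P2 → P5 → P3 → Base: 4+28+21+19+26+28 = 126
… (46 more)
The minimum is 85.
One optimal route: Base → P1 → P3 → P4 → P5 → P2 → Base (or its reverse).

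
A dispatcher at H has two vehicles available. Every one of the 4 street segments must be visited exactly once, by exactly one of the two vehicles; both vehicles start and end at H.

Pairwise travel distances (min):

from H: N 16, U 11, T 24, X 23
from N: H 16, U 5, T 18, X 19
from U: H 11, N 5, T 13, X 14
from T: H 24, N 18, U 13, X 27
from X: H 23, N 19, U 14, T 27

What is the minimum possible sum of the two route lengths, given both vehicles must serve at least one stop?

There are 2^3 − 1 = 7 ways to divide the 4 stops into two non-empty groups. For each, the best each vehicle can do is its own shortest tour through its group:
  {N} + {U, T, X}: 32 + 74 = 106
  {U} + {N, T, X}: 22 + 84 = 106
  {N, U} + {T, X}: 32 + 74 = 106
  {T} + {N, U, X}: 48 + 58 = 106
  {N, T} + {U, X}: 58 + 48 = 106
  {U, T} + {N, X}: 48 + 58 = 106
  … (7 splits in total)
  {N, U, T} + {X}: 58 + 46 = 104  ← best
Best: vehicle 1 H → N → U → T → H = 58; vehicle 2 H → X → H = 46; combined 104.

Minimum combined distance: 104 min.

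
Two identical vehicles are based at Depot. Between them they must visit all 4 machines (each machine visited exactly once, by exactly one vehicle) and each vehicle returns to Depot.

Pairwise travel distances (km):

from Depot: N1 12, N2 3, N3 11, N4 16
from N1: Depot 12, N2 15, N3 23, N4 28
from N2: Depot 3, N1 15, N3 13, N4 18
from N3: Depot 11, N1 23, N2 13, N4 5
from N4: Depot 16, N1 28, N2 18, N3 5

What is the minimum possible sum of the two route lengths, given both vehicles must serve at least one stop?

61 km — the smallest possible combined total.

Check every non-empty split of the stops between the two vehicles; for each half take its own optimal tour:
  {N1} + {N2, N3, N4}: 24 + 37 = 61
  {N2} + {N1, N3, N4}: 6 + 56 = 62
  {N1, N2} + {N3, N4}: 30 + 32 = 62
  {N3} + {N1, N2, N4}: 22 + 61 = 83
  {N1, N3} + {N2, N4}: 46 + 37 = 83
  {N2, N3} + {N1, N4}: 27 + 56 = 83
  … (7 splits in total)
Best: vehicle 1 Depot → N1 → Depot = 24; vehicle 2 Depot → N2 → N3 → N4 → Depot = 37; combined 61.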